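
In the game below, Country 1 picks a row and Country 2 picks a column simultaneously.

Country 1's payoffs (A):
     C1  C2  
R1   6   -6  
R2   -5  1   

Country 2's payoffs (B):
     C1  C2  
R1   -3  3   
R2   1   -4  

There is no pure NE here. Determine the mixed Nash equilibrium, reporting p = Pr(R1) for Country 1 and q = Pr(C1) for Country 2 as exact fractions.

In a mixed NE each player is indifferent between their pure strategies, so the opponent's mix sets the indifference.
Country 2 indifferent between C1 and C2: p·(-3) + (1−p)·1 = p·3 + (1−p)·(-4) ⟹ 1 + (-4)p = (-4) + 7p ⟹ p = 5/11.
Country 1 indifferent between R1 and R2: q·6 + (1−q)·(-6) = q·(-5) + (1−q)·1 ⟹ (-6) + 12q = 1 + (-6)q ⟹ q = 7/18.

p = 5/11, q = 7/18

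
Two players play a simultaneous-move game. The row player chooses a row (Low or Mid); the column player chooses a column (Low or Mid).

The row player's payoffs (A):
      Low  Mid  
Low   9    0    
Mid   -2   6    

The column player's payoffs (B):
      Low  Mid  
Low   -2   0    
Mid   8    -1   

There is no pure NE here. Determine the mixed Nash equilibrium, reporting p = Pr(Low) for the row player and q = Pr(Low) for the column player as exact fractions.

p = 9/11, q = 6/17

In a mixed NE each player is indifferent between their pure strategies, so the opponent's mix sets the indifference.
The column player indifferent between Low and Mid: p·(-2) + (1−p)·8 = p·0 + (1−p)·(-1) ⟹ 8 + (-10)p = (-1) + 1p ⟹ p = 9/11.
The row player indifferent between Low and Mid: q·9 + (1−q)·0 = q·(-2) + (1−q)·6 ⟹ 0 + 9q = 6 + (-8)q ⟹ q = 6/17.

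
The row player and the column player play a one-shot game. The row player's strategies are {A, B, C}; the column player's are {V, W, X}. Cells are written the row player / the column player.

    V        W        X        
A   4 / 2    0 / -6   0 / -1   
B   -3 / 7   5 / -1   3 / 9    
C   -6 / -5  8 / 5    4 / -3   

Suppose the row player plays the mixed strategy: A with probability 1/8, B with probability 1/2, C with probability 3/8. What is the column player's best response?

X

Compute the column player's expected payoff from each pure strategy against the given mix.
V: (1/8)·2 + (1/2)·7 + (3/8)·(-5) = 15/8
W: (1/8)·(-6) + (1/2)·(-1) + (3/8)·5 = 5/8
X: (1/8)·(-1) + (1/2)·9 + (3/8)·(-3) = 13/4
Highest expected payoff is 13/4, from X.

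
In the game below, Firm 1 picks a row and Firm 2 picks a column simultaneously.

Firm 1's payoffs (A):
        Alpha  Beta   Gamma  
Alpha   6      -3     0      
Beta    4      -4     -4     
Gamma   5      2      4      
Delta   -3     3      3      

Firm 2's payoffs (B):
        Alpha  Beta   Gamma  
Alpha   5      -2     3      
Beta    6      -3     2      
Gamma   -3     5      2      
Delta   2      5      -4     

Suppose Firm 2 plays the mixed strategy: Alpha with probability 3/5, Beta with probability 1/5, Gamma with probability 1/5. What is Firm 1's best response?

Gamma

Compute Firm 1's expected payoff from each pure strategy against the given mix.
Alpha: (3/5)·6 + (1/5)·(-3) + (1/5)·0 = 3
Beta: (3/5)·4 + (1/5)·(-4) + (1/5)·(-4) = 4/5
Gamma: (3/5)·5 + (1/5)·2 + (1/5)·4 = 21/5
Delta: (3/5)·(-3) + (1/5)·3 + (1/5)·3 = -3/5
Highest expected payoff is 21/5, from Gamma.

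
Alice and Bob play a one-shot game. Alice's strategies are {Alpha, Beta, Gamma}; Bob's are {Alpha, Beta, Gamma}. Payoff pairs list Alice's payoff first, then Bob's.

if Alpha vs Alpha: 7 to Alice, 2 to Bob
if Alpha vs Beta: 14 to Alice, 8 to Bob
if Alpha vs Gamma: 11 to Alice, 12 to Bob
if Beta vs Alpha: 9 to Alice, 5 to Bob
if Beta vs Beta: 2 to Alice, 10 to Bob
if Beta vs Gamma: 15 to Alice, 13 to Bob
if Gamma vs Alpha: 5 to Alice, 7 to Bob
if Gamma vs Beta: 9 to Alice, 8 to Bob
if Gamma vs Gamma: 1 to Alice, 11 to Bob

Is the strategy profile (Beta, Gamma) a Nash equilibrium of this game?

Yes

Holding Bob at Gamma: Alice gets 15 from Beta, versus 11 from Alpha, 1 from Gamma. No profitable deviation for Alice.
Holding Alice at Beta: Bob gets 13 from Gamma, versus 5 from Alpha, 10 from Beta. No profitable deviation for Bob either.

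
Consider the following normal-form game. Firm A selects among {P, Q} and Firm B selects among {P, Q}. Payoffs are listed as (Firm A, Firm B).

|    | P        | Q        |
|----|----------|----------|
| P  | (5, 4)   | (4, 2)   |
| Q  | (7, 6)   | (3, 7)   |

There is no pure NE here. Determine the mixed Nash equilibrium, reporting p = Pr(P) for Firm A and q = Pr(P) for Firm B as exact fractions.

p = 1/3, q = 1/3

Each player's mixing probability is pinned down by making the *other* player indifferent.
Firm B indifferent between P and Q: p·4 + (1−p)·6 = p·2 + (1−p)·7 ⟹ 6 + (-2)p = 7 + (-5)p ⟹ p = 1/3.
Firm A indifferent between P and Q: q·5 + (1−q)·4 = q·7 + (1−q)·3 ⟹ 4 + 1q = 3 + 4q ⟹ q = 1/3.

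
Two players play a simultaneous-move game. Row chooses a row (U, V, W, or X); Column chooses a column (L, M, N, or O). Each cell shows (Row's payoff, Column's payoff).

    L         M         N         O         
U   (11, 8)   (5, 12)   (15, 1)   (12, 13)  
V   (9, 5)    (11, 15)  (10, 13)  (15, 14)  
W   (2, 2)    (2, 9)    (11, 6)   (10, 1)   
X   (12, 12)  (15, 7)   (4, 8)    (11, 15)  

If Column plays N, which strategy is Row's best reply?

With Column fixed at N, Row's payoffs are: U → 15, V → 10, W → 11, X → 4.
The maximum is 15, achieved by U.

U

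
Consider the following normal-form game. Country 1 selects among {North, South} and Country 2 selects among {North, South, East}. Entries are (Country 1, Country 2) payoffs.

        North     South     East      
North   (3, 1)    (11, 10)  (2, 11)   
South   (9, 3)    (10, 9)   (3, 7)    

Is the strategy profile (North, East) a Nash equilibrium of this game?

No

Holding Country 2 at East: Country 1 gets 2 from North but could get 3 by switching to South. Country 1 has a profitable deviation.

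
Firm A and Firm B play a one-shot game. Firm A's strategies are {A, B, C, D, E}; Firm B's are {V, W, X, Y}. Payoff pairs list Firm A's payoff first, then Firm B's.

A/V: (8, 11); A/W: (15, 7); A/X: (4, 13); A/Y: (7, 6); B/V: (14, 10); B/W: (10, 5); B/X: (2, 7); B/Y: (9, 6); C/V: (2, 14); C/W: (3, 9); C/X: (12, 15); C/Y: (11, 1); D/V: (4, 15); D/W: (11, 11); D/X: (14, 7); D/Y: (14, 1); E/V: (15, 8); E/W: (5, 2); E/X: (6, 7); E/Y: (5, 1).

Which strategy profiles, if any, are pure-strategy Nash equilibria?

Check mutual best responses: a cell is a NE iff neither player can gain by unilaterally deviating.
Firm A's best responses — vs V: E (payoff 15); vs W: A (payoff 15); vs X: D (payoff 14); vs Y: D (payoff 14).
Firm B's best responses — vs A: X (payoff 13); vs B: V (payoff 10); vs C: X (payoff 15); vs D: V (payoff 15); vs E: V (payoff 8).
The only mutual best response is (E, V); neither player gains by switching there.

(E, V)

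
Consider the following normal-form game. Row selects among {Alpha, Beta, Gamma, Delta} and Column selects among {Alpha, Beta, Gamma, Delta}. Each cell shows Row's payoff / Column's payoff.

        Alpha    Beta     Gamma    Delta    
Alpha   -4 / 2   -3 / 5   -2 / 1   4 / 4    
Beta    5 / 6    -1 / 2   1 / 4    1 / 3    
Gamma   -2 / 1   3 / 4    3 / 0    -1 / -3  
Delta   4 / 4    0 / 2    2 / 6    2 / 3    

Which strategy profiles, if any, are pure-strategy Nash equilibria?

(Beta, Alpha) and (Gamma, Beta)

Find each player's best response to every opponent strategy; NE are the intersections.
Row's best responses — vs Alpha: Beta (payoff 5); vs Beta: Gamma (payoff 3); vs Gamma: Gamma (payoff 3); vs Delta: Alpha (payoff 4).
Column's best responses — vs Alpha: Beta (payoff 5); vs Beta: Alpha (payoff 6); vs Gamma: Beta (payoff 4); vs Delta: Gamma (payoff 6).
Mutual best responses occur at (Beta, Alpha) and (Gamma, Beta); at each, neither player gains by switching.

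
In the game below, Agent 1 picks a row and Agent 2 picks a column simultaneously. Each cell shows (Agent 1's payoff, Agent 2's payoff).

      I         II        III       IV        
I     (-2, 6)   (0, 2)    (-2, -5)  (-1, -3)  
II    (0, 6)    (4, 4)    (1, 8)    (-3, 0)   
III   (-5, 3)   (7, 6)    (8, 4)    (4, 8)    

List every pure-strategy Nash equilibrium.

Find each player's best response to every opponent strategy; NE are the intersections.
Agent 1's best responses — vs I: II (payoff 0); vs II: III (payoff 7); vs III: III (payoff 8); vs IV: III (payoff 4).
Agent 2's best responses — vs I: I (payoff 6); vs II: III (payoff 8); vs III: IV (payoff 8).
The only mutual best response is (III, IV); neither player gains by switching there.

(III, IV)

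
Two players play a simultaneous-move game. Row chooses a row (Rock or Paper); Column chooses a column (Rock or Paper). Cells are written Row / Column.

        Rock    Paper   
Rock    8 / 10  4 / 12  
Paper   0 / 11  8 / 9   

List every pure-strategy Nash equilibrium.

No pure-strategy Nash equilibrium

Find each player's best response to every opponent strategy; NE are the intersections.
Row's best responses — vs Rock: Rock (payoff 8); vs Paper: Paper (payoff 8).
Column's best responses — vs Rock: Paper (payoff 12); vs Paper: Rock (payoff 11).
No cell has both players best-responding. For instance, Row's best reply to Rock is Rock, but against Rock Column prefers Paper over Rock.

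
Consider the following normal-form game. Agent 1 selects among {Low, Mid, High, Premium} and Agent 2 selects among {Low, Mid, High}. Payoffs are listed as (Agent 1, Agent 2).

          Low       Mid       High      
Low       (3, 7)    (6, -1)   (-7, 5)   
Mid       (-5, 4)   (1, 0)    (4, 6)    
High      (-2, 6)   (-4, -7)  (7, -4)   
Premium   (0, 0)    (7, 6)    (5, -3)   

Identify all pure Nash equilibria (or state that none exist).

(Low, Low) and (Premium, Mid)

Find each player's best response to every opponent strategy; NE are the intersections.
Agent 1's best responses — vs Low: Low (payoff 3); vs Mid: Premium (payoff 7); vs High: High (payoff 7).
Agent 2's best responses — vs Low: Low (payoff 7); vs Mid: High (payoff 6); vs High: Low (payoff 6); vs Premium: Mid (payoff 6).
Mutual best responses occur at (Low, Low) and (Premium, Mid); at each, neither player gains by switching.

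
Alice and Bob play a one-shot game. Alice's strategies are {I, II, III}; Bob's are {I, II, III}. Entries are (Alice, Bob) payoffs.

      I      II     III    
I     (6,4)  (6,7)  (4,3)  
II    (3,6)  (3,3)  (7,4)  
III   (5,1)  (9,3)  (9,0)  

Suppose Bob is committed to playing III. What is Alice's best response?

With Bob fixed at III, Alice's payoffs are: I → 4, II → 7, III → 9.
The maximum is 9, achieved by III.

III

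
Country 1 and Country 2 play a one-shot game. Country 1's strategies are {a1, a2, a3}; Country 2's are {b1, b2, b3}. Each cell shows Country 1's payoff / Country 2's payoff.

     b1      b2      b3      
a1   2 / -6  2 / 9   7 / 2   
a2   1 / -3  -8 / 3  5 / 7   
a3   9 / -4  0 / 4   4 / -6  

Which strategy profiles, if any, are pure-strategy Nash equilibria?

Check mutual best responses: a cell is a NE iff neither player can gain by unilaterally deviating.
Country 1's best responses — vs b1: a3 (payoff 9); vs b2: a1 (payoff 2); vs b3: a1 (payoff 7).
Country 2's best responses — vs a1: b2 (payoff 9); vs a2: b3 (payoff 7); vs a3: b2 (payoff 4).
The only mutual best response is (a1, b2); neither player gains by switching there.

(a1, b2)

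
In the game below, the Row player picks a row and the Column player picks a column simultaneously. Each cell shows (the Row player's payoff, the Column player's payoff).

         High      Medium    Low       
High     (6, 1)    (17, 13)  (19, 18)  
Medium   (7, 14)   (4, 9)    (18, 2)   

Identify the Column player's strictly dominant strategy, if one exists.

None

Check whether one of the Column player's strategies beats all alternatives regardless of what the opponent does.
High is not dominant: against High, Medium gives 13 > 1.
Medium is not dominant: against High, Low gives 18 > 13.
Low is not dominant: against Medium, High gives 14 > 2.
No single strategy is best against every opponent action.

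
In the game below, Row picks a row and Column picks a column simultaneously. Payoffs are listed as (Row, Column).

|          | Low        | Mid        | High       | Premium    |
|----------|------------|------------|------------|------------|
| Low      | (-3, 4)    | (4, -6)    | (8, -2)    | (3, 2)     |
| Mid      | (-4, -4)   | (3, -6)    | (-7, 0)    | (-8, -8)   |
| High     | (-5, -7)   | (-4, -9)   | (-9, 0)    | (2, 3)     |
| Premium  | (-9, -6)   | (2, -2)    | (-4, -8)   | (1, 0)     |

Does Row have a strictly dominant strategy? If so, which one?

Low

Check whether one of Row's strategies beats all alternatives regardless of what the opponent does.
Low strictly dominates: vs Low: -3 > each of {-4, -5, -9}; vs Mid: 4 > each of {3, -4, 2}; vs High: 8 > each of {-7, -9, -4}; vs Premium: 3 > each of {-8, 2, 1}.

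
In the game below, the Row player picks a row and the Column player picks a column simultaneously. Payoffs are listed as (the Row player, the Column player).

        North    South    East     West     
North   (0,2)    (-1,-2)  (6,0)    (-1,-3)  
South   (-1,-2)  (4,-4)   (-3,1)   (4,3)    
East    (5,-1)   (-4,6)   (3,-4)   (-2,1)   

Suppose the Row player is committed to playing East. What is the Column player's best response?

South

With the Row player fixed at East, the Column player's payoffs are: North → -1, South → 6, East → -4, West → 1.
The maximum is 6, achieved by South.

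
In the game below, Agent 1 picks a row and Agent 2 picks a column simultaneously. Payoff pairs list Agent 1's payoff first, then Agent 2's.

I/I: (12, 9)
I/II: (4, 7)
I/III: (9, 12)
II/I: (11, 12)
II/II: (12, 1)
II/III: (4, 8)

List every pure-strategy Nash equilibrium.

(I, III)

Find each player's best response to every opponent strategy; NE are the intersections.
Agent 1's best responses — vs I: I (payoff 12); vs II: II (payoff 12); vs III: I (payoff 9).
Agent 2's best responses — vs I: III (payoff 12); vs II: I (payoff 12).
The only mutual best response is (I, III); neither player gains by switching there.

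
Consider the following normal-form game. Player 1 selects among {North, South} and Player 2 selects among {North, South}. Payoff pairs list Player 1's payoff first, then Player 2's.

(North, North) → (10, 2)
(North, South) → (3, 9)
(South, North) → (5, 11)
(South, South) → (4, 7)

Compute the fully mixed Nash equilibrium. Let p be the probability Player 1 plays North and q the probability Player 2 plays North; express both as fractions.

In a mixed NE each player is indifferent between their pure strategies, so the opponent's mix sets the indifference.
Player 2 indifferent between North and South: p·2 + (1−p)·11 = p·9 + (1−p)·7 ⟹ 11 + (-9)p = 7 + 2p ⟹ p = 4/11.
Player 1 indifferent between North and South: q·10 + (1−q)·3 = q·5 + (1−q)·4 ⟹ 3 + 7q = 4 + 1q ⟹ q = 1/6.

p = 4/11, q = 1/6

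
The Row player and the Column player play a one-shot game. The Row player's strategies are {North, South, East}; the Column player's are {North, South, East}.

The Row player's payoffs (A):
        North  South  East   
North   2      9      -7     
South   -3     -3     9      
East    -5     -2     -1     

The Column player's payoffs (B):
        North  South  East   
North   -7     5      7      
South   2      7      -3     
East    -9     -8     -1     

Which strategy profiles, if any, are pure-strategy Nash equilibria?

No pure-strategy Nash equilibrium

Check mutual best responses: a cell is a NE iff neither player can gain by unilaterally deviating.
The Row player's best responses — vs North: North (payoff 2); vs South: North (payoff 9); vs East: South (payoff 9).
The Column player's best responses — vs North: East (payoff 7); vs South: South (payoff 7); vs East: East (payoff -1).
No cell has both players best-responding. For instance, the Row player's best reply to North is North, but against North the Column player prefers East over North.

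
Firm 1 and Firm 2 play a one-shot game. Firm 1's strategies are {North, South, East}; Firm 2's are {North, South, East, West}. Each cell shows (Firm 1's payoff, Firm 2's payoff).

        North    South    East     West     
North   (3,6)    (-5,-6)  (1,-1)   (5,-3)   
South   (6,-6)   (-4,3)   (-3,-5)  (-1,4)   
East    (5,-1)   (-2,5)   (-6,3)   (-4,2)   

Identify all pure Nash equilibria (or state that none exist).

(East, South)

A profile is a Nash equilibrium when each player is best-responding to the other.
Firm 1's best responses — vs North: South (payoff 6); vs South: East (payoff -2); vs East: North (payoff 1); vs West: North (payoff 5).
Firm 2's best responses — vs North: North (payoff 6); vs South: West (payoff 4); vs East: South (payoff 5).
The only mutual best response is (East, South); neither player gains by switching there.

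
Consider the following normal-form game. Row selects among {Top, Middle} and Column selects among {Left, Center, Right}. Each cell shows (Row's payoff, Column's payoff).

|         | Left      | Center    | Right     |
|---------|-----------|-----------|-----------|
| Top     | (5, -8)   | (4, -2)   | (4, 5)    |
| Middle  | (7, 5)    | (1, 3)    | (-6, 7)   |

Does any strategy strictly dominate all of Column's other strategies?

Right

Check whether one of Column's strategies beats all alternatives regardless of what the opponent does.
Right strictly dominates: vs Top: 5 > each of {-8, -2}; vs Middle: 7 > each of {5, 3}.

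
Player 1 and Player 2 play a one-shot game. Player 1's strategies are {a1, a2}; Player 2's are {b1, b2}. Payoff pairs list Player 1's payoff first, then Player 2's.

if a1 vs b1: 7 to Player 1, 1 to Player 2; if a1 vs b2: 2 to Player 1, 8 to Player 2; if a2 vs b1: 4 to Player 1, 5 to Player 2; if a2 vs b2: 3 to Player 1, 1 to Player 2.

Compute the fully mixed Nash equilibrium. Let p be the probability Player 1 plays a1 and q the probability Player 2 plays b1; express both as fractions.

p = 4/11, q = 1/4

Each player's mixing probability is pinned down by making the *other* player indifferent.
Player 2 indifferent between b1 and b2: p·1 + (1−p)·5 = p·8 + (1−p)·1 ⟹ 5 + (-4)p = 1 + 7p ⟹ p = 4/11.
Player 1 indifferent between a1 and a2: q·7 + (1−q)·2 = q·4 + (1−q)·3 ⟹ 2 + 5q = 3 + 1q ⟹ q = 1/4.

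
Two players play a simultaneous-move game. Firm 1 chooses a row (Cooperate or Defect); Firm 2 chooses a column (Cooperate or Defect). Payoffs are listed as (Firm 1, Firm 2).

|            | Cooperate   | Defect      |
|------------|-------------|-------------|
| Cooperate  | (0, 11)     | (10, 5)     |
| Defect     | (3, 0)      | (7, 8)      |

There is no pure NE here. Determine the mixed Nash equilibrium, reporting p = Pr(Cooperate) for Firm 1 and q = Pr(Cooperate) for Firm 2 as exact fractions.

p = 4/7, q = 1/2

Each player's mixing probability is pinned down by making the *other* player indifferent.
Firm 2 indifferent between Cooperate and Defect: p·11 + (1−p)·0 = p·5 + (1−p)·8 ⟹ 0 + 11p = 8 + (-3)p ⟹ p = 4/7.
Firm 1 indifferent between Cooperate and Defect: q·0 + (1−q)·10 = q·3 + (1−q)·7 ⟹ 10 + (-10)q = 7 + (-4)q ⟹ q = 1/2.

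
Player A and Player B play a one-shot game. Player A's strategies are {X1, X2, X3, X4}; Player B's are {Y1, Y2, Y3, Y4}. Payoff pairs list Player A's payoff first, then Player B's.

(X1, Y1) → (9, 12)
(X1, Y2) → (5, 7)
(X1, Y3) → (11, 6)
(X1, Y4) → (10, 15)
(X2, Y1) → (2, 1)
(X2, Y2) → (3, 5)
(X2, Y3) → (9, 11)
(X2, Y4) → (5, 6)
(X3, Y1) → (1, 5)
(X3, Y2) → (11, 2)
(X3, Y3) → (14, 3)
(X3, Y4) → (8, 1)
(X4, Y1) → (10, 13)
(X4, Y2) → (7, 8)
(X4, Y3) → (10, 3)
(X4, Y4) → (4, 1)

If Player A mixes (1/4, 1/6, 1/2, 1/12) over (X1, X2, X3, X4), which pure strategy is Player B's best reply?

Player B's best reply maximizes expected payoff against the mix.
Y1: (1/4)·12 + (1/6)·1 + (1/2)·5 + (1/12)·13 = 27/4
Y2: (1/4)·7 + (1/6)·5 + (1/2)·2 + (1/12)·8 = 17/4
Y3: (1/4)·6 + (1/6)·11 + (1/2)·3 + (1/12)·3 = 61/12
Y4: (1/4)·15 + (1/6)·6 + (1/2)·1 + (1/12)·1 = 16/3
Highest expected payoff is 27/4, from Y1.

Y1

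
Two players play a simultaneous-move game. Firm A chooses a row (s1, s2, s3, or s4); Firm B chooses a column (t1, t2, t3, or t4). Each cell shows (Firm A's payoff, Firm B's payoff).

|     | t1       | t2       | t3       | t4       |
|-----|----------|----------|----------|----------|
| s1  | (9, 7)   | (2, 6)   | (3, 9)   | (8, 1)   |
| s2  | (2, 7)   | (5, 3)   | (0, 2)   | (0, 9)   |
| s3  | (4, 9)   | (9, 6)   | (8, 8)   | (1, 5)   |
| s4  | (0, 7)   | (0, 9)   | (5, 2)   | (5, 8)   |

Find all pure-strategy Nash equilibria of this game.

No pure-strategy Nash equilibrium

A profile is a Nash equilibrium when each player is best-responding to the other.
Firm A's best responses — vs t1: s1 (payoff 9); vs t2: s3 (payoff 9); vs t3: s3 (payoff 8); vs t4: s1 (payoff 8).
Firm B's best responses — vs s1: t3 (payoff 9); vs s2: t4 (payoff 9); vs s3: t1 (payoff 9); vs s4: t2 (payoff 9).
No cell has both players best-responding. For instance, Firm A's best reply to t2 is s3, but against s3 Firm B prefers t1 over t2.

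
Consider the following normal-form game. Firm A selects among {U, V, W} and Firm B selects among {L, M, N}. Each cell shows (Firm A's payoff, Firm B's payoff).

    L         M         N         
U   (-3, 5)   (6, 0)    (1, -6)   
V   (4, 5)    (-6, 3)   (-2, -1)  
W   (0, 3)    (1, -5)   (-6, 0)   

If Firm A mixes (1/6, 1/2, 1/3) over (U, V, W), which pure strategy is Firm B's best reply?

Compute Firm B's expected payoff from each pure strategy against the given mix.
L: (1/6)·5 + (1/2)·5 + (1/3)·3 = 13/3
M: (1/6)·0 + (1/2)·3 + (1/3)·(-5) = -1/6
N: (1/6)·(-6) + (1/2)·(-1) + (1/3)·0 = -3/2
Highest expected payoff is 13/3, from L.

L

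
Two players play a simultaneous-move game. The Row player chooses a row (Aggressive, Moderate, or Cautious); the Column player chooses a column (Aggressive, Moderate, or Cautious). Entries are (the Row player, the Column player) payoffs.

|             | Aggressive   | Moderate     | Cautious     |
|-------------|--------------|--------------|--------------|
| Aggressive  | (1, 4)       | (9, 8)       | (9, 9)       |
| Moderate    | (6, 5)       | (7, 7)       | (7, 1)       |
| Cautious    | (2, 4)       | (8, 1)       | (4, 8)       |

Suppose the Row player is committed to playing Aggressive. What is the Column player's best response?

Cautious

With the Row player fixed at Aggressive, the Column player's payoffs are: Aggressive → 4, Moderate → 8, Cautious → 9.
The maximum is 9, achieved by Cautious.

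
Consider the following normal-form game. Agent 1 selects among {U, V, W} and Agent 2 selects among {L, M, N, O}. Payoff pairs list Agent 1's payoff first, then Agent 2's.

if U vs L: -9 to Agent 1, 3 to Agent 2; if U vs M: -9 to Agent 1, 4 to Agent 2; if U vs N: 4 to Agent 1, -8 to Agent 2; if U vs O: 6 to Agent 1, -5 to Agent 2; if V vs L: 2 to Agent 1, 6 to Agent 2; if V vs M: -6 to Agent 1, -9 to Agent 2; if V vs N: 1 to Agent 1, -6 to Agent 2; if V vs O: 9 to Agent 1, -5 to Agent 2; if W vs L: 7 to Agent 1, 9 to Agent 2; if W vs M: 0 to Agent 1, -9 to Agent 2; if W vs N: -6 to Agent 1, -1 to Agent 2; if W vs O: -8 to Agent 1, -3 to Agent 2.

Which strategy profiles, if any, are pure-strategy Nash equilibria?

(W, L)

Check mutual best responses: a cell is a NE iff neither player can gain by unilaterally deviating.
Agent 1's best responses — vs L: W (payoff 7); vs M: W (payoff 0); vs N: U (payoff 4); vs O: V (payoff 9).
Agent 2's best responses — vs U: M (payoff 4); vs V: L (payoff 6); vs W: L (payoff 9).
The only mutual best response is (W, L); neither player gains by switching there.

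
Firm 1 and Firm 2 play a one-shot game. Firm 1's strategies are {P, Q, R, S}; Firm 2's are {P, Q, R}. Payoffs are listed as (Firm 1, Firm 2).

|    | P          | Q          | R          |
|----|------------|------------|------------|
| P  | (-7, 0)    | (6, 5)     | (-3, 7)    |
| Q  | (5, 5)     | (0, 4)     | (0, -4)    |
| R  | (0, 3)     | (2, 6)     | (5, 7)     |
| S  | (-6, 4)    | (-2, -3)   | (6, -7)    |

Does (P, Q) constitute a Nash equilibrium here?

Holding Firm 2 at Q: Firm 1 gets 6 from P, versus 0 from Q, 2 from R, -2 from S. No profitable deviation for Firm 1.
Holding Firm 1 at P: Firm 2 gets 5 from Q but could get 7 by switching to R. Firm 2 has a profitable deviation.

No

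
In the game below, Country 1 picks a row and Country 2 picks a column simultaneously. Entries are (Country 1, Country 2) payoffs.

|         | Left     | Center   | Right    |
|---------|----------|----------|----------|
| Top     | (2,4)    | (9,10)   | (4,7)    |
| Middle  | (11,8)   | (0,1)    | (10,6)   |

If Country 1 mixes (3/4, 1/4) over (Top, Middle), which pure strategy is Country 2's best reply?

Country 2's best reply maximizes expected payoff against the mix.
Left: (3/4)·4 + (1/4)·8 = 5
Center: (3/4)·10 + (1/4)·1 = 31/4
Right: (3/4)·7 + (1/4)·6 = 27/4
Highest expected payoff is 31/4, from Center.

Center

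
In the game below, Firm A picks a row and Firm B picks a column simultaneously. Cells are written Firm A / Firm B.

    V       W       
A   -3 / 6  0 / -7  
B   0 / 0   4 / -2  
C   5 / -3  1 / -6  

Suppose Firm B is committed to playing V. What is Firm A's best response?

C

With Firm B fixed at V, Firm A's payoffs are: A → -3, B → 0, C → 5.
The maximum is 5, achieved by C.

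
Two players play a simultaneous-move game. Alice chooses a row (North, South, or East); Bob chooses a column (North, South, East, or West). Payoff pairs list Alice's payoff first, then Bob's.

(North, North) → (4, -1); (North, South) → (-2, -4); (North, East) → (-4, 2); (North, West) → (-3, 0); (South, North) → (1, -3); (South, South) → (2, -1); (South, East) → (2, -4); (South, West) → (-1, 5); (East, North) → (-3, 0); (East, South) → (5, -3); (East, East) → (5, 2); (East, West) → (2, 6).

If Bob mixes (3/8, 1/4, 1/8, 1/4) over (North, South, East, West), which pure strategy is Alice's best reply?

East

Compute Alice's expected payoff from each pure strategy against the given mix.
North: (3/8)·4 + (1/4)·(-2) + (1/8)·(-4) + (1/4)·(-3) = -1/4
South: (3/8)·1 + (1/4)·2 + (1/8)·2 + (1/4)·(-1) = 7/8
East: (3/8)·(-3) + (1/4)·5 + (1/8)·5 + (1/4)·2 = 5/4
Highest expected payoff is 5/4, from East.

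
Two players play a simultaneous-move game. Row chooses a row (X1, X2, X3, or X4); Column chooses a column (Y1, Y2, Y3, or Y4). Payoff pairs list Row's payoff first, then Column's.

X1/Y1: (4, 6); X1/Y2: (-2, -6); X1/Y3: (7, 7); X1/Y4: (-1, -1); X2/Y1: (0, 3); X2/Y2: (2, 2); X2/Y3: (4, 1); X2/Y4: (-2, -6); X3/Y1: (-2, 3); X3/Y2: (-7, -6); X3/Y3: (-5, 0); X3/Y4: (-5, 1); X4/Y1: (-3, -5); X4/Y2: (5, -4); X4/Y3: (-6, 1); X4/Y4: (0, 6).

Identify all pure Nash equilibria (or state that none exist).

Find each player's best response to every opponent strategy; NE are the intersections.
Row's best responses — vs Y1: X1 (payoff 4); vs Y2: X4 (payoff 5); vs Y3: X1 (payoff 7); vs Y4: X4 (payoff 0).
Column's best responses — vs X1: Y3 (payoff 7); vs X2: Y1 (payoff 3); vs X3: Y1 (payoff 3); vs X4: Y4 (payoff 6).
Mutual best responses occur at (X1, Y3) and (X4, Y4); at each, neither player gains by switching.

(X1, Y3) and (X4, Y4)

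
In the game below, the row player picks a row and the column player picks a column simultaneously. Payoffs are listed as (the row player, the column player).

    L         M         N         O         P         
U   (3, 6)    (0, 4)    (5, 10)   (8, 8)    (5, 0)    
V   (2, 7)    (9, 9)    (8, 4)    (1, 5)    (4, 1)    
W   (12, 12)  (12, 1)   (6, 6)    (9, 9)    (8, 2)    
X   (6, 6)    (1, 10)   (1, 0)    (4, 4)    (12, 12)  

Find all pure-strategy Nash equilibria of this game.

A profile is a Nash equilibrium when each player is best-responding to the other.
The row player's best responses — vs L: W (payoff 12); vs M: W (payoff 12); vs N: V (payoff 8); vs O: W (payoff 9); vs P: X (payoff 12).
The column player's best responses — vs U: N (payoff 10); vs V: M (payoff 9); vs W: L (payoff 12); vs X: P (payoff 12).
Mutual best responses occur at (W, L) and (X, P); at each, neither player gains by switching.

(W, L) and (X, P)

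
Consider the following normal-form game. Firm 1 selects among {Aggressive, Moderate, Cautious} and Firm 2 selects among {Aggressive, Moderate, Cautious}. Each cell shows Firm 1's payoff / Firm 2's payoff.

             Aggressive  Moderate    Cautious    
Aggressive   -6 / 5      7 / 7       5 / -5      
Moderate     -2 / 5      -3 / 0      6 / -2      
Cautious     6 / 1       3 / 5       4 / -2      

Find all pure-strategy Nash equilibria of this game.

(Aggressive, Moderate)

Check mutual best responses: a cell is a NE iff neither player can gain by unilaterally deviating.
Firm 1's best responses — vs Aggressive: Cautious (payoff 6); vs Moderate: Aggressive (payoff 7); vs Cautious: Moderate (payoff 6).
Firm 2's best responses — vs Aggressive: Moderate (payoff 7); vs Moderate: Aggressive (payoff 5); vs Cautious: Moderate (payoff 5).
The only mutual best response is (Aggressive, Moderate); neither player gains by switching there.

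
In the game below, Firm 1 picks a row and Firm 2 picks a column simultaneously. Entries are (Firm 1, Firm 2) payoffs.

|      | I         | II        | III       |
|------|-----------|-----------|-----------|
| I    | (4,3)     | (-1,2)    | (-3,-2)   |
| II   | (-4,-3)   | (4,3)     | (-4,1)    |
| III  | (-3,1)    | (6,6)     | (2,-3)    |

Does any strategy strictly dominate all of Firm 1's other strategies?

Check whether one of Firm 1's strategies beats all alternatives regardless of what the opponent does.
I is not dominant: against II, II gives 4 > -1.
II is not dominant: against I, I gives 4 > -4.
III is not dominant: against I, I gives 4 > -3.
No single strategy is best against every opponent action.

None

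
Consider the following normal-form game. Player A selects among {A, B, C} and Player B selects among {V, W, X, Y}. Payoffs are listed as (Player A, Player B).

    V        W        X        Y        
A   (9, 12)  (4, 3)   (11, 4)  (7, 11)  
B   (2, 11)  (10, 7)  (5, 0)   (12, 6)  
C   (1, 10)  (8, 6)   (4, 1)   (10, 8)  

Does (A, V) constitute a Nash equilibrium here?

Yes

Holding Player B at V: Player A gets 9 from A, versus 2 from B, 1 from C. No profitable deviation for Player A.
Holding Player A at A: Player B gets 12 from V, versus 3 from W, 4 from X, 11 from Y. No profitable deviation for Player B either.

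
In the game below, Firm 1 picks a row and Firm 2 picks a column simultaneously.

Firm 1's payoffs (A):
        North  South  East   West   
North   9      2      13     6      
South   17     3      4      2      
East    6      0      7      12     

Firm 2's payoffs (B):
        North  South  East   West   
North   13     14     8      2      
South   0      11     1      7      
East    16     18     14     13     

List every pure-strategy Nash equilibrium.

(South, South)

Find each player's best response to every opponent strategy; NE are the intersections.
Firm 1's best responses — vs North: South (payoff 17); vs South: South (payoff 3); vs East: North (payoff 13); vs West: East (payoff 12).
Firm 2's best responses — vs North: South (payoff 14); vs South: South (payoff 11); vs East: South (payoff 18).
The only mutual best response is (South, South); neither player gains by switching there.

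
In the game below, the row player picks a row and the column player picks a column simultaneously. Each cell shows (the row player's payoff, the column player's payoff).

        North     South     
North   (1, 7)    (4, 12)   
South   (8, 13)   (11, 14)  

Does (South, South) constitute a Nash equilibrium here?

Yes

Holding the column player at South: the row player gets 11 from South, versus 4 from North. No profitable deviation for the row player.
Holding the row player at South: the column player gets 14 from South, versus 13 from North. No profitable deviation for the column player either.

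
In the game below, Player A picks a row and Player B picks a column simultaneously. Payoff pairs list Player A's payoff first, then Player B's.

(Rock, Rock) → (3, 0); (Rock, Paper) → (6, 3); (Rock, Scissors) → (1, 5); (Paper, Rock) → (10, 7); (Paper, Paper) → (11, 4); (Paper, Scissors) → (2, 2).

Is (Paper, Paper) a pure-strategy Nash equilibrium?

Holding Player B at Paper: Player A gets 11 from Paper, versus 6 from Rock. No profitable deviation for Player A.
Holding Player A at Paper: Player B gets 4 from Paper but could get 7 by switching to Rock. Player B has a profitable deviation.

No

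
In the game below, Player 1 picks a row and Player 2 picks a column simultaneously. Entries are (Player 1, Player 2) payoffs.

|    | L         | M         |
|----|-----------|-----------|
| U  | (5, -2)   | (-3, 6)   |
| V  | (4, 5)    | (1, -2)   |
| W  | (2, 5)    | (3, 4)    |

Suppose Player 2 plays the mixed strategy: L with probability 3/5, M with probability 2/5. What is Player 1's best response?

V

Compute Player 1's expected payoff from each pure strategy against the given mix.
U: (3/5)·5 + (2/5)·(-3) = 9/5
V: (3/5)·4 + (2/5)·1 = 14/5
W: (3/5)·2 + (2/5)·3 = 12/5
Highest expected payoff is 14/5, from V.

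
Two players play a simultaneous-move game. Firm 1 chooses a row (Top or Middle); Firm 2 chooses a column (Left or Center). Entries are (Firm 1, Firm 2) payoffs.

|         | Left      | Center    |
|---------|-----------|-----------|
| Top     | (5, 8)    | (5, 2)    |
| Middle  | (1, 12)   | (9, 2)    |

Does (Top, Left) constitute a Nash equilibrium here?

Holding Firm 2 at Left: Firm 1 gets 5 from Top, versus 1 from Middle. No profitable deviation for Firm 1.
Holding Firm 1 at Top: Firm 2 gets 8 from Left, versus 2 from Center. No profitable deviation for Firm 2 either.

Yes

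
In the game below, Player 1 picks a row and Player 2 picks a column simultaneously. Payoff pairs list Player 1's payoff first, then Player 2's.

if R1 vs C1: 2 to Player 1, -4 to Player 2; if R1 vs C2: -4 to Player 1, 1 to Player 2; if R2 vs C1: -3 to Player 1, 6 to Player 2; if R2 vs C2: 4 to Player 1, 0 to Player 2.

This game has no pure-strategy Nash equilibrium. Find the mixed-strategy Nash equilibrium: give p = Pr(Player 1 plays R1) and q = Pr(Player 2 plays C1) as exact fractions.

p = 6/11, q = 8/13

Each player's mixing probability is pinned down by making the *other* player indifferent.
Player 2 indifferent between C1 and C2: p·(-4) + (1−p)·6 = p·1 + (1−p)·0 ⟹ 6 + (-10)p = 0 + 1p ⟹ p = 6/11.
Player 1 indifferent between R1 and R2: q·2 + (1−q)·(-4) = q·(-3) + (1−q)·4 ⟹ (-4) + 6q = 4 + (-7)q ⟹ q = 8/13.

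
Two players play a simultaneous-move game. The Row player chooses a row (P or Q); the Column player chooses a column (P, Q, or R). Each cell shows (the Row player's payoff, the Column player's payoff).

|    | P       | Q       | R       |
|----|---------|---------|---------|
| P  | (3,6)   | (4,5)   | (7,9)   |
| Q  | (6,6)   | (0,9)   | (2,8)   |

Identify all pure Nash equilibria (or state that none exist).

A profile is a Nash equilibrium when each player is best-responding to the other.
The Row player's best responses — vs P: Q (payoff 6); vs Q: P (payoff 4); vs R: P (payoff 7).
The Column player's best responses — vs P: R (payoff 9); vs Q: Q (payoff 9).
The only mutual best response is (P, R); neither player gains by switching there.

(P, R)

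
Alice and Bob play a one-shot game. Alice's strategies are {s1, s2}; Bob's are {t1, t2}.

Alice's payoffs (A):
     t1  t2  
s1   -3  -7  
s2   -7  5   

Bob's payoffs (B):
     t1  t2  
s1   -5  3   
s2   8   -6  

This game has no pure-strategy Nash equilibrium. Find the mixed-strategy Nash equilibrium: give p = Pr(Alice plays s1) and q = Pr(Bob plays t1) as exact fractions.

Each player's mixing probability is pinned down by making the *other* player indifferent.
Bob indifferent between t1 and t2: p·(-5) + (1−p)·8 = p·3 + (1−p)·(-6) ⟹ 8 + (-13)p = (-6) + 9p ⟹ p = 7/11.
Alice indifferent between s1 and s2: q·(-3) + (1−q)·(-7) = q·(-7) + (1−q)·5 ⟹ (-7) + 4q = 5 + (-12)q ⟹ q = 3/4.

p = 7/11, q = 3/4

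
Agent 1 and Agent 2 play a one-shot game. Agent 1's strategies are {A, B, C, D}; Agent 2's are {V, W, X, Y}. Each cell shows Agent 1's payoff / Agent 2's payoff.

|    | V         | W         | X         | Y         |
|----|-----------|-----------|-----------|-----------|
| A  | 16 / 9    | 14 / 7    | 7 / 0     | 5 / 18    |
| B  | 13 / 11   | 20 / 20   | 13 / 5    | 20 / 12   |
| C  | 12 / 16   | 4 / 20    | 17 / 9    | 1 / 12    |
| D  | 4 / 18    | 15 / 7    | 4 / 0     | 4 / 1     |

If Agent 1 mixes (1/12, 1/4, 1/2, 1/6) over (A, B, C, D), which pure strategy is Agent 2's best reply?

W

Agent 2's best reply maximizes expected payoff against the mix.
V: (1/12)·9 + (1/4)·11 + (1/2)·16 + (1/6)·18 = 29/2
W: (1/12)·7 + (1/4)·20 + (1/2)·20 + (1/6)·7 = 67/4
X: (1/12)·0 + (1/4)·5 + (1/2)·9 + (1/6)·0 = 23/4
Y: (1/12)·18 + (1/4)·12 + (1/2)·12 + (1/6)·1 = 32/3
Highest expected payoff is 67/4, from W.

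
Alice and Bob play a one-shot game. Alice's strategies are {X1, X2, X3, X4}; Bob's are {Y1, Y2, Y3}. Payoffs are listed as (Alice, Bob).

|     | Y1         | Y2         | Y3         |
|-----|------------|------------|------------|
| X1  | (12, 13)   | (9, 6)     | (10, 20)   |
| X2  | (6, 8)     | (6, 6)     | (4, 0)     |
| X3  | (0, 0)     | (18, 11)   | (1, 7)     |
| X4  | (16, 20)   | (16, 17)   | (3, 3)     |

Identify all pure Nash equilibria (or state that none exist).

(X1, Y3), (X3, Y2), and (X4, Y1)

Check mutual best responses: a cell is a NE iff neither player can gain by unilaterally deviating.
Alice's best responses — vs Y1: X4 (payoff 16); vs Y2: X3 (payoff 18); vs Y3: X1 (payoff 10).
Bob's best responses — vs X1: Y3 (payoff 20); vs X2: Y1 (payoff 8); vs X3: Y2 (payoff 11); vs X4: Y1 (payoff 20).
Mutual best responses occur at (X1, Y3), (X3, Y2), and (X4, Y1); at each, neither player gains by switching.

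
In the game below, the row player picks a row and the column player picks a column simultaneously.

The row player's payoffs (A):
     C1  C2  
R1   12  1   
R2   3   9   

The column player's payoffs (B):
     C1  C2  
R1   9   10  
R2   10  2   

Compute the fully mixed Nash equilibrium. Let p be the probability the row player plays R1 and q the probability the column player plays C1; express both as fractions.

p = 8/9, q = 8/17

Each player's mixing probability is pinned down by making the *other* player indifferent.
The column player indifferent between C1 and C2: p·9 + (1−p)·10 = p·10 + (1−p)·2 ⟹ 10 + (-1)p = 2 + 8p ⟹ p = 8/9.
The row player indifferent between R1 and R2: q·12 + (1−q)·1 = q·3 + (1−q)·9 ⟹ 1 + 11q = 9 + (-6)q ⟹ q = 8/17.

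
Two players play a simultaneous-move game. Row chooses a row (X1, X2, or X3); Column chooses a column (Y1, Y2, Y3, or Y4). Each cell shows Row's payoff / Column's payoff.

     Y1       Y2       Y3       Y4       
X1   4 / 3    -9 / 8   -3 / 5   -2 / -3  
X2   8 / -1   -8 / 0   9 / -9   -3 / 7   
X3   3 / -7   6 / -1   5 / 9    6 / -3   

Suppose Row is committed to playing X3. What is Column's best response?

Y3

With Row fixed at X3, Column's payoffs are: Y1 → -7, Y2 → -1, Y3 → 9, Y4 → -3.
The maximum is 9, achieved by Y3.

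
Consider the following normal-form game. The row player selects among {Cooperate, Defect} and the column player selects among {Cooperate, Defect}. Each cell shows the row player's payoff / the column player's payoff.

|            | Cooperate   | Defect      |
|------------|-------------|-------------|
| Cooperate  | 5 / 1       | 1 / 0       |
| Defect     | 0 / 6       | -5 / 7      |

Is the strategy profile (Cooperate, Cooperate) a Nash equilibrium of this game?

Holding the column player at Cooperate: the row player gets 5 from Cooperate, versus 0 from Defect. No profitable deviation for the row player.
Holding the row player at Cooperate: the column player gets 1 from Cooperate, versus 0 from Defect. No profitable deviation for the column player either.

Yes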